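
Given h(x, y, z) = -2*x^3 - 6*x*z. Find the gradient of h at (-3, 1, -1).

(-48, 0, 18)

∂h/∂x = -6*x^2 - 6*z
∂h/∂y = 0
∂h/∂z = -6*x
∇h = (-6*x^2 - 6*z, 0, -6*x)
At (-3, 1, -1): (-48, 0, 18).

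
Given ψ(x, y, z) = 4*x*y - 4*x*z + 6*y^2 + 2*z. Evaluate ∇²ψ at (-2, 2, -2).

12

∂²ψ/∂x² = 0
∂²ψ/∂y² = 12
∂²ψ/∂z² = 0
∇²ψ = 12
At (-2, 2, -2): 12.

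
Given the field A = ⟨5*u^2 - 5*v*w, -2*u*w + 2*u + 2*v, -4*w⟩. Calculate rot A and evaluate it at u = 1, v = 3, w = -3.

(∇×A)₁ = ∂A₃/∂v − ∂A₂/∂w = 2*u
(∇×A)₂ = ∂A₁/∂w − ∂A₃/∂u = -5*v
(∇×A)₃ = ∂A₂/∂u − ∂A₁/∂v = 3*w + 2
∇×A = (2*u, -5*v, 3*w + 2)
At (1, 3, -3): (2, -15, -7).

(2, -15, -7)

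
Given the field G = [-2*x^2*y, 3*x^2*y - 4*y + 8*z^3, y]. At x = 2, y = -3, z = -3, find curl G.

(-215, 0, -28)

(∇×G)₁ = ∂G₃/∂y − ∂G₂/∂z = -24*z^2 + 1
(∇×G)₂ = ∂G₁/∂z − ∂G₃/∂x = 0
(∇×G)₃ = ∂G₂/∂x − ∂G₁/∂y = 2*x^2 + 6*x*y
∇×G = (-24*z^2 + 1, 0, 2*x^2 + 6*x*y)
At (2, -3, -3): (-215, 0, -28).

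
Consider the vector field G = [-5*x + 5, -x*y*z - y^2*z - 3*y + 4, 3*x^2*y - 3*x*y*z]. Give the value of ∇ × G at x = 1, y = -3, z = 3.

(∇×G)₁ = ∂G₃/∂y − ∂G₂/∂z = 3*x^2 + x*y - 3*x*z + y^2
(∇×G)₂ = ∂G₁/∂z − ∂G₃/∂x = -6*x*y + 3*y*z
(∇×G)₃ = ∂G₂/∂x − ∂G₁/∂y = -y*z
∇×G = (3*x^2 + x*y - 3*x*z + y^2, -6*x*y + 3*y*z, -y*z)
At (1, -3, 3): (0, -9, 9).

(0, -9, 9)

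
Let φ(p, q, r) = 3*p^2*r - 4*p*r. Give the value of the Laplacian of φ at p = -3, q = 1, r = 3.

∂²φ/∂p² = 6*r
∂²φ/∂q² = 0
∂²φ/∂r² = 0
∇²φ = 6*r
At (-3, 1, 3): 18.

18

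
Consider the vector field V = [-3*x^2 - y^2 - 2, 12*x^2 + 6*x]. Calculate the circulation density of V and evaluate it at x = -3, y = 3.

-60

∂V₂/∂x = 24*x + 6
∂V₁/∂y = -2*y
Scalar curl = 24*x + 2*y + 6
At (-3, 3): -60.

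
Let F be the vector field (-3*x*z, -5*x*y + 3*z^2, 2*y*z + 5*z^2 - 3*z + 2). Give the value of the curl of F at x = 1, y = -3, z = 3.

(-12, -3, 15)

(∇×F)₁ = ∂F₃/∂y − ∂F₂/∂z = -4*z
(∇×F)₂ = ∂F₁/∂z − ∂F₃/∂x = -3*x
(∇×F)₃ = ∂F₂/∂x − ∂F₁/∂y = -5*y
∇×F = (-4*z, -3*x, -5*y)
At (1, -3, 3): (-12, -3, 15).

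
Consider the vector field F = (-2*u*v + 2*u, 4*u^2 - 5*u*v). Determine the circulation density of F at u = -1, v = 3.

-25

∂F₂/∂u = 8*u - 5*v
∂F₁/∂v = -2*u
Scalar curl = 10*u - 5*v
At (-1, 3): -25.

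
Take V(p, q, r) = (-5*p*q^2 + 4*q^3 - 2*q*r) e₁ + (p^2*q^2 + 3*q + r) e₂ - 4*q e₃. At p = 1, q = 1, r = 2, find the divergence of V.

∂V₁/∂p = -5*q^2
∂V₂/∂q = 2*p^2*q + 3
∂V₃/∂r = 0
∇·V = 2*p^2*q - 5*q^2 + 3
At (1, 1, 2): 0.

0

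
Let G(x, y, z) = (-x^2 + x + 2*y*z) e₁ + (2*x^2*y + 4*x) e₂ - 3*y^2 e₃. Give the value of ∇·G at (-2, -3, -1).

13

∂G₁/∂x = -2*x + 1
∂G₂/∂y = 2*x^2
∂G₃/∂z = 0
∇·G = 2*x^2 - 2*x + 1
At (-2, -3, -1): 13.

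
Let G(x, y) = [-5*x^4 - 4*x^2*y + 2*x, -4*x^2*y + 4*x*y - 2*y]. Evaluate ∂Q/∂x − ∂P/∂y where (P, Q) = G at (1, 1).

0

∂G₂/∂x = -8*x*y + 4*y
∂G₁/∂y = -4*x^2
Scalar curl = 4*x^2 - 8*x*y + 4*y
At (1, 1): 0.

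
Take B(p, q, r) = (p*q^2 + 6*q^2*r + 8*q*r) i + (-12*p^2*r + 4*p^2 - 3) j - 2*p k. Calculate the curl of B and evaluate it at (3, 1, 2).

(108, 16, -166)

(∇×B)₁ = ∂B₃/∂q − ∂B₂/∂r = 12*p^2
(∇×B)₂ = ∂B₁/∂r − ∂B₃/∂p = 6*q^2 + 8*q + 2
(∇×B)₃ = ∂B₂/∂p − ∂B₁/∂q = -2*p*q - 24*p*r + 8*p - 12*q*r - 8*r
∇×B = (12*p^2, 6*q^2 + 8*q + 2, -2*p*q - 24*p*r + 8*p - 12*q*r - 8*r)
At (3, 1, 2): (108, 16, -166).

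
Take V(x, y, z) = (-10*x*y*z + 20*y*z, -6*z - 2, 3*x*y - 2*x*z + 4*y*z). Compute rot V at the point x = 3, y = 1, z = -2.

(7, -17, -20)

(∇×V)₁ = ∂V₃/∂y − ∂V₂/∂z = 3*x + 4*z + 6
(∇×V)₂ = ∂V₁/∂z − ∂V₃/∂x = -10*x*y + 17*y + 2*z
(∇×V)₃ = ∂V₂/∂x − ∂V₁/∂y = 10*x*z - 20*z
∇×V = (3*x + 4*z + 6, -10*x*y + 17*y + 2*z, 10*x*z - 20*z)
At (3, 1, -2): (7, -17, -20).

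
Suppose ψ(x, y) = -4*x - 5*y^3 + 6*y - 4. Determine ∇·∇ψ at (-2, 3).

∂²ψ/∂x² = 0
∂²ψ/∂y² = -30*y
∇²ψ = -30*y
At (-2, 3): -90.

-90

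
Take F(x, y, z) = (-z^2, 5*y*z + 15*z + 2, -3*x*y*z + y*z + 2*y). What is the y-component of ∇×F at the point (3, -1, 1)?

-5

(∇×F)_2 = ∂F₁/∂z − ∂F₃/∂x
= -2*z − (-3*y*z)
= 3*y*z - 2*z
At (3, -1, 1): -5.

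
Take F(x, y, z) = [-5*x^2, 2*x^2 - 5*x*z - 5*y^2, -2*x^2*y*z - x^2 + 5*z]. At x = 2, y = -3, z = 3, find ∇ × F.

(-14, -68, -7)

(∇×F)₁ = ∂F₃/∂y − ∂F₂/∂z = -2*x^2*z + 5*x
(∇×F)₂ = ∂F₁/∂z − ∂F₃/∂x = 4*x*y*z + 2*x
(∇×F)₃ = ∂F₂/∂x − ∂F₁/∂y = 4*x - 5*z
∇×F = (-2*x^2*z + 5*x, 4*x*y*z + 2*x, 4*x - 5*z)
At (2, -3, 3): (-14, -68, -7).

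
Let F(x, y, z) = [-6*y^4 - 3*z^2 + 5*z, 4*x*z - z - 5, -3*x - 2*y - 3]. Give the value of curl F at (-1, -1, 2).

(3, -4, -16)

(∇×F)₁ = ∂F₃/∂y − ∂F₂/∂z = -4*x - 1
(∇×F)₂ = ∂F₁/∂z − ∂F₃/∂x = -6*z + 8
(∇×F)₃ = ∂F₂/∂x − ∂F₁/∂y = 24*y^3 + 4*z
∇×F = (-4*x - 1, -6*z + 8, 24*y^3 + 4*z)
At (-1, -1, 2): (3, -4, -16).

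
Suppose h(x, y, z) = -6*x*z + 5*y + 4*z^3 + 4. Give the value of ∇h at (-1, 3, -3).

(18, 5, 114)

∂h/∂x = -6*z
∂h/∂y = 5
∂h/∂z = -6*x + 12*z^2
∇h = (-6*z, 5, -6*x + 12*z^2)
At (-1, 3, -3): (18, 5, 114).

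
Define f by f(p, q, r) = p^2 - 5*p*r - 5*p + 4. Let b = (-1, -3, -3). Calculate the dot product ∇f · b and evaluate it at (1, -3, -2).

∂f/∂p = 2*p - 5*r - 5
∂f/∂q = 0
∂f/∂r = -5*p
∇f at (1, -3, -2) = (7, 0, -5)
∇f · b = (7)(-1) + (0)(-3) + (-5)(-3) = 8

8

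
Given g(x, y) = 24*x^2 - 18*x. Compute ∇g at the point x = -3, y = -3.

∂g/∂x = 48*x - 18
∂g/∂y = 0
∇g = (48*x - 18, 0)
At (-3, -3): (-162, 0).

(-162, 0)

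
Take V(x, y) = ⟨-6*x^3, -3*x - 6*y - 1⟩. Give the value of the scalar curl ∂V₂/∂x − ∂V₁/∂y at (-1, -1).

-3

∂V₂/∂x = -3
∂V₁/∂y = 0
Scalar curl = -3
At (-1, -1): -3.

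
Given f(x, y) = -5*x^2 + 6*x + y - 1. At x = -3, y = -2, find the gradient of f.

∂f/∂x = -10*x + 6
∂f/∂y = 1
∇f = (-10*x + 6, 1)
At (-3, -2): (36, 1).

(36, 1)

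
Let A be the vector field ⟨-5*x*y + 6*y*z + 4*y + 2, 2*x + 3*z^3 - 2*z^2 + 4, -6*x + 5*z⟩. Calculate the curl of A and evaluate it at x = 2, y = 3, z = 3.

(-69, 24, -10)

(∇×A)₁ = ∂A₃/∂y − ∂A₂/∂z = -9*z^2 + 4*z
(∇×A)₂ = ∂A₁/∂z − ∂A₃/∂x = 6*y + 6
(∇×A)₃ = ∂A₂/∂x − ∂A₁/∂y = 5*x - 6*z - 2
∇×A = (-9*z^2 + 4*z, 6*y + 6, 5*x - 6*z - 2)
At (2, 3, 3): (-69, 24, -10).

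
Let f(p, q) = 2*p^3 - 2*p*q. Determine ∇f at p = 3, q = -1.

(56, -6)

∂f/∂p = 6*p^2 - 2*q
∂f/∂q = -2*p
∇f = (6*p^2 - 2*q, -2*p)
At (3, -1): (56, -6).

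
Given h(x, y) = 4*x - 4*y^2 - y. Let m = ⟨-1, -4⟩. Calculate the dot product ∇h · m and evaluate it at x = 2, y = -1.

-32

∂h/∂x = 4
∂h/∂y = -8*y - 1
∇h at (2, -1) = (4, 7)
∇h · m = (4)(-1) + (7)(-4) = -32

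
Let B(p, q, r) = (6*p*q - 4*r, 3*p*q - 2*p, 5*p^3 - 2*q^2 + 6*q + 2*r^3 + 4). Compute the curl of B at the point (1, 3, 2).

(-6, -19, 1)

(∇×B)₁ = ∂B₃/∂q − ∂B₂/∂r = -4*q + 6
(∇×B)₂ = ∂B₁/∂r − ∂B₃/∂p = -15*p^2 - 4
(∇×B)₃ = ∂B₂/∂p − ∂B₁/∂q = -6*p + 3*q - 2
∇×B = (-4*q + 6, -15*p^2 - 4, -6*p + 3*q - 2)
At (1, 3, 2): (-6, -19, 1).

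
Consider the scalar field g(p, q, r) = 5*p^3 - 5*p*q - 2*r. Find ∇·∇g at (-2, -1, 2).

-60

∂²g/∂p² = 30*p
∂²g/∂q² = 0
∂²g/∂r² = 0
∇²g = 30*p
At (-2, -1, 2): -60.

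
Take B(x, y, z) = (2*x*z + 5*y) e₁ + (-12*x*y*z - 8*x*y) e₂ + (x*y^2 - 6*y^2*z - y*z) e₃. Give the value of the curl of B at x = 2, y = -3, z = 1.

(∇×B)₁ = ∂B₃/∂y − ∂B₂/∂z = 14*x*y - 12*y*z - z
(∇×B)₂ = ∂B₁/∂z − ∂B₃/∂x = 2*x - y^2
(∇×B)₃ = ∂B₂/∂x − ∂B₁/∂y = -12*y*z - 8*y - 5
∇×B = (14*x*y - 12*y*z - z, 2*x - y^2, -12*y*z - 8*y - 5)
At (2, -3, 1): (-49, -5, 55).

(-49, -5, 55)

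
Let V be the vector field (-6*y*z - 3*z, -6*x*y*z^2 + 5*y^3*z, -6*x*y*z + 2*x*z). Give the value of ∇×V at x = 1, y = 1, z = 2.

(7, -1, -12)

(∇×V)₁ = ∂V₃/∂y − ∂V₂/∂z = 12*x*y*z - 6*x*z - 5*y^3
(∇×V)₂ = ∂V₁/∂z − ∂V₃/∂x = 6*y*z - 6*y - 2*z - 3
(∇×V)₃ = ∂V₂/∂x − ∂V₁/∂y = -6*y*z^2 + 6*z
∇×V = (12*x*y*z - 6*x*z - 5*y^3, 6*y*z - 6*y - 2*z - 3, -6*y*z^2 + 6*z)
At (1, 1, 2): (7, -1, -12).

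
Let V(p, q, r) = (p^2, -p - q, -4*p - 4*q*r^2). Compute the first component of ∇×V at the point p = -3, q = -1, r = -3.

(∇×V)_1 = ∂V₃/∂q − ∂V₂/∂r
= -4*r^2 − (0)
= -4*r^2
At (-3, -1, -3): -36.

-36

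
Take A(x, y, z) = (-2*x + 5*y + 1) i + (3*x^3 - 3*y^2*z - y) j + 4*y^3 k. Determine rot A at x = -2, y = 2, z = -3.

(60, 0, 31)

(∇×A)₁ = ∂A₃/∂y − ∂A₂/∂z = 15*y^2
(∇×A)₂ = ∂A₁/∂z − ∂A₃/∂x = 0
(∇×A)₃ = ∂A₂/∂x − ∂A₁/∂y = 9*x^2 - 5
∇×A = (15*y^2, 0, 9*x^2 - 5)
At (-2, 2, -3): (60, 0, 31).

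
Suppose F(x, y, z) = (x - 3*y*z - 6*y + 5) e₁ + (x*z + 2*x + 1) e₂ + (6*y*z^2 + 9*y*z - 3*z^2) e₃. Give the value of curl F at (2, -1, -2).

(∇×F)₁ = ∂F₃/∂y − ∂F₂/∂z = -x + 6*z^2 + 9*z
(∇×F)₂ = ∂F₁/∂z − ∂F₃/∂x = -3*y
(∇×F)₃ = ∂F₂/∂x − ∂F₁/∂y = 4*z + 8
∇×F = (-x + 6*z^2 + 9*z, -3*y, 4*z + 8)
At (2, -1, -2): (4, 3, 0).

(4, 3, 0)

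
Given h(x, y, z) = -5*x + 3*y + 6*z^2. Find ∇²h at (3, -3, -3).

12

∂²h/∂x² = 0
∂²h/∂y² = 0
∂²h/∂z² = 12
∇²h = 12
At (3, -3, -3): 12.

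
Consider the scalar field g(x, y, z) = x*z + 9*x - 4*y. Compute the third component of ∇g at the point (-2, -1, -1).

-2

(∇g)_3 = ∂g/∂z = x
At (-2, -1, -1): -2.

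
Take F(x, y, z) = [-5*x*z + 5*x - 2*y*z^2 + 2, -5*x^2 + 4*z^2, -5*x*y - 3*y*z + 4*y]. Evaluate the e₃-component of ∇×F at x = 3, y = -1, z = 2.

(∇×F)_3 = ∂F₂/∂x − ∂F₁/∂y
= -10*x − (-2*z^2)
= -10*x + 2*z^2
At (3, -1, 2): -22.

-22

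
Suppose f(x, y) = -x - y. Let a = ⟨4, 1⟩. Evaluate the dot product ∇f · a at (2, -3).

-5

∂f/∂x = -1
∂f/∂y = -1
∇f at (2, -3) = (-1, -1)
∇f · a = (-1)(4) + (-1)(1) = -5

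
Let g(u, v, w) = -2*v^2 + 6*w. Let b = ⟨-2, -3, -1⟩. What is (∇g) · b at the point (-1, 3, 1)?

∂g/∂u = 0
∂g/∂v = -4*v
∂g/∂w = 6
∇g at (-1, 3, 1) = (0, -12, 6)
∇g · b = (0)(-2) + (-12)(-3) + (6)(-1) = 30

30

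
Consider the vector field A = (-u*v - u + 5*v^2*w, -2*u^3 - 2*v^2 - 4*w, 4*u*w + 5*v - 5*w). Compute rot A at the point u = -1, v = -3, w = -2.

(∇×A)₁ = ∂A₃/∂v − ∂A₂/∂w = 9
(∇×A)₂ = ∂A₁/∂w − ∂A₃/∂u = 5*v^2 - 4*w
(∇×A)₃ = ∂A₂/∂u − ∂A₁/∂v = -6*u^2 + u - 10*v*w
∇×A = (9, 5*v^2 - 4*w, -6*u^2 + u - 10*v*w)
At (-1, -3, -2): (9, 53, -67).

(9, 53, -67)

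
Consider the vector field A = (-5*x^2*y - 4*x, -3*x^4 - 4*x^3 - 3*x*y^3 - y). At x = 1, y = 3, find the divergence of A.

∂A₁/∂x = -10*x*y - 4
∂A₂/∂y = -9*x*y^2 - 1
∇·A = -9*x*y^2 - 10*x*y - 5
At (1, 3): -116.

-116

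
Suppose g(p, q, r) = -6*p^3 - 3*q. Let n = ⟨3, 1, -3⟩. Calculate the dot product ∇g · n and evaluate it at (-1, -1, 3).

∂g/∂p = -18*p^2
∂g/∂q = -3
∂g/∂r = 0
∇g at (-1, -1, 3) = (-18, -3, 0)
∇g · n = (-18)(3) + (-3)(1) + (0)(-3) = -57

-57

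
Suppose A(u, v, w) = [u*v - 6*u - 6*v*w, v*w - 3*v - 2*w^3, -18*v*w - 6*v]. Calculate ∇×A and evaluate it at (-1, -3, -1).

(21, 18, -5)

(∇×A)₁ = ∂A₃/∂v − ∂A₂/∂w = -v + 6*w^2 - 18*w - 6
(∇×A)₂ = ∂A₁/∂w − ∂A₃/∂u = -6*v
(∇×A)₃ = ∂A₂/∂u − ∂A₁/∂v = -u + 6*w
∇×A = (-v + 6*w^2 - 18*w - 6, -6*v, -u + 6*w)
At (-1, -3, -1): (21, 18, -5).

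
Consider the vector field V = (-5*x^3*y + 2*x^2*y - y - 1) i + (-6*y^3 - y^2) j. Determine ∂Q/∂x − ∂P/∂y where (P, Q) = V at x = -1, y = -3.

∂V₂/∂x = 0
∂V₁/∂y = -5*x^3 + 2*x^2 - 1
Scalar curl = 5*x^3 - 2*x^2 + 1
At (-1, -3): -6.

-6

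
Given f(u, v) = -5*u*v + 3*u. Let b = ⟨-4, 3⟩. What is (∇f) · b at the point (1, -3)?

∂f/∂u = -5*v + 3
∂f/∂v = -5*u
∇f at (1, -3) = (18, -5)
∇f · b = (18)(-4) + (-5)(3) = -87

-87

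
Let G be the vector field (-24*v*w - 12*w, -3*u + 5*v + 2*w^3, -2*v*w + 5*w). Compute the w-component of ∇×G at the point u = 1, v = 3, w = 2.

45

(∇×G)_3 = ∂G₂/∂u − ∂G₁/∂v
= -3 − (-24*w)
= 24*w - 3
At (1, 3, 2): 45.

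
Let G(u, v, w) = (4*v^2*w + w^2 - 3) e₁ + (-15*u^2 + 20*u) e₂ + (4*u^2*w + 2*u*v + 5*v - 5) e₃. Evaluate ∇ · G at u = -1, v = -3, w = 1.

4

∂G₁/∂u = 0
∂G₂/∂v = 0
∂G₃/∂w = 4*u^2
∇·G = 4*u^2
At (-1, -3, 1): 4.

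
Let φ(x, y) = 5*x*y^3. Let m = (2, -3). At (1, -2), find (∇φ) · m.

-260

∂φ/∂x = 5*y^3
∂φ/∂y = 15*x*y^2
∇φ at (1, -2) = (-40, 60)
∇φ · m = (-40)(2) + (60)(-3) = -260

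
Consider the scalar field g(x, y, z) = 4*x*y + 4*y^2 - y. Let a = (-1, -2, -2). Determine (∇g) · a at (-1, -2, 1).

∂g/∂x = 4*y
∂g/∂y = 4*x + 8*y - 1
∂g/∂z = 0
∇g at (-1, -2, 1) = (-8, -21, 0)
∇g · a = (-8)(-1) + (-21)(-2) + (0)(-2) = 50

50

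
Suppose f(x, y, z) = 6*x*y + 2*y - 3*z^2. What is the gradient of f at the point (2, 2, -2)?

∂f/∂x = 6*y
∂f/∂y = 6*x + 2
∂f/∂z = -6*z
∇f = (6*y, 6*x + 2, -6*z)
At (2, 2, -2): (12, 14, 12).

(12, 14, 12)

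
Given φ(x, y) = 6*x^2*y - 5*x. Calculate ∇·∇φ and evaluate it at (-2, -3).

-36

∂²φ/∂x² = 12*y
∂²φ/∂y² = 0
∇²φ = 12*y
At (-2, -3): -36.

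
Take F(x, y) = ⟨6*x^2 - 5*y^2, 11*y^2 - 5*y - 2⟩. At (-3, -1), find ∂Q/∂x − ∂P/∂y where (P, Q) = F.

∂F₂/∂x = 0
∂F₁/∂y = -10*y
Scalar curl = 10*y
At (-3, -1): -10.

-10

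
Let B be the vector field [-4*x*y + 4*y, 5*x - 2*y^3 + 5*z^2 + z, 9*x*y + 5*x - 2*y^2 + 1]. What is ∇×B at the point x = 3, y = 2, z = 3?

(-12, -23, 13)

(∇×B)₁ = ∂B₃/∂y − ∂B₂/∂z = 9*x - 4*y - 10*z - 1
(∇×B)₂ = ∂B₁/∂z − ∂B₃/∂x = -9*y - 5
(∇×B)₃ = ∂B₂/∂x − ∂B₁/∂y = 4*x + 1
∇×B = (9*x - 4*y - 10*z - 1, -9*y - 5, 4*x + 1)
At (3, 2, 3): (-12, -23, 13).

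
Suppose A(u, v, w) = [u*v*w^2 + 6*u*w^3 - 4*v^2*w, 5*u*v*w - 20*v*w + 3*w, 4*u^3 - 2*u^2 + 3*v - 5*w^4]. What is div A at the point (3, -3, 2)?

∂A₁/∂u = v*w^2 + 6*w^3
∂A₂/∂v = 5*u*w - 20*w
∂A₃/∂w = -20*w^3
∇·A = 5*u*w + v*w^2 - 14*w^3 - 20*w
At (3, -3, 2): -134.

-134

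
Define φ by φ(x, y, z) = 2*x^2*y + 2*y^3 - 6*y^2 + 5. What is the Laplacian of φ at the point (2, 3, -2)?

∂²φ/∂x² = 4*y
∂²φ/∂y² = 12*(y - 1)
∂²φ/∂z² = 0
∇²φ = 16*y - 12
At (2, 3, -2): 36.

36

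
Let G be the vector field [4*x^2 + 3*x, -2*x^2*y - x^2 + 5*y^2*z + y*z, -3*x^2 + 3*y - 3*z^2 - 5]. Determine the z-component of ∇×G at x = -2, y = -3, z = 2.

-20

(∇×G)_3 = ∂G₂/∂x − ∂G₁/∂y
= -4*x*y - 2*x − (0)
= -4*x*y - 2*x
At (-2, -3, 2): -20.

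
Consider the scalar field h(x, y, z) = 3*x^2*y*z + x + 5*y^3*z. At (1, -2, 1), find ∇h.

∂h/∂x = 6*x*y*z + 1
∂h/∂y = 3*x^2*z + 15*y^2*z
∂h/∂z = 3*x^2*y + 5*y^3
∇h = (6*x*y*z + 1, 3*x^2*z + 15*y^2*z, 3*x^2*y + 5*y^3)
At (1, -2, 1): (-11, 63, -46).

(-11, 63, -46)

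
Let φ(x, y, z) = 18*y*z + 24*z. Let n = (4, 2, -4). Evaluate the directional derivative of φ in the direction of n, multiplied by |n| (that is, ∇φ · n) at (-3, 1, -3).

∂φ/∂x = 0
∂φ/∂y = 18*z
∂φ/∂z = 18*y + 24
∇φ at (-3, 1, -3) = (0, -54, 42)
∇φ · n = (0)(4) + (-54)(2) + (42)(-4) = -276

-276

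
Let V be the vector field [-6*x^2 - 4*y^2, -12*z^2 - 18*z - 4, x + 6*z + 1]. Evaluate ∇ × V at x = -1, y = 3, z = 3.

(∇×V)₁ = ∂V₃/∂y − ∂V₂/∂z = 24*z + 18
(∇×V)₂ = ∂V₁/∂z − ∂V₃/∂x = -1
(∇×V)₃ = ∂V₂/∂x − ∂V₁/∂y = 8*y
∇×V = (24*z + 18, -1, 8*y)
At (-1, 3, 3): (90, -1, 24).

(90, -1, 24)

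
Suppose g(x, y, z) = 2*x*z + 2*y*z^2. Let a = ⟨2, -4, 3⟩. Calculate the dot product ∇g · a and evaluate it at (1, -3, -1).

30

∂g/∂x = 2*z
∂g/∂y = 2*z^2
∂g/∂z = 2*x + 4*y*z
∇g at (1, -3, -1) = (-2, 2, 14)
∇g · a = (-2)(2) + (2)(-4) + (14)(3) = 30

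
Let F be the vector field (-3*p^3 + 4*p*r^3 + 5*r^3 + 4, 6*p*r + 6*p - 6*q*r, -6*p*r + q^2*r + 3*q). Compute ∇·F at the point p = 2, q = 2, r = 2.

-24

∂F₁/∂p = -9*p^2 + 4*r^3
∂F₂/∂q = -6*r
∂F₃/∂r = -6*p + q^2
∇·F = -9*p^2 - 6*p + q^2 + 4*r^3 - 6*r
At (2, 2, 2): -24.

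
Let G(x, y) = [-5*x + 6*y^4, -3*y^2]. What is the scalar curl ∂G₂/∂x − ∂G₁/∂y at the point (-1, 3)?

-648

∂G₂/∂x = 0
∂G₁/∂y = 24*y^3
Scalar curl = -24*y^3
At (-1, 3): -648.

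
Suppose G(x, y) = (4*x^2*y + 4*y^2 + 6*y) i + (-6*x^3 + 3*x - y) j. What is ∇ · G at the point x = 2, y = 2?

31

∂G₁/∂x = 8*x*y
∂G₂/∂y = -1
∇·G = 8*x*y - 1
At (2, 2): 31.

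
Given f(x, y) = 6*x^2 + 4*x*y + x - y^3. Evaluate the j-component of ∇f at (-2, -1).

(∇f)_2 = ∂f/∂y = 4*x - 3*y^2
At (-2, -1): -11.

-11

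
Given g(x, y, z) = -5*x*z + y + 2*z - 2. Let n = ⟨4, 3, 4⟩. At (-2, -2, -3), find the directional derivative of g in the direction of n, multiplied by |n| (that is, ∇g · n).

∂g/∂x = -5*z
∂g/∂y = 1
∂g/∂z = -5*x + 2
∇g at (-2, -2, -3) = (15, 1, 12)
∇g · n = (15)(4) + (1)(3) + (12)(4) = 111

111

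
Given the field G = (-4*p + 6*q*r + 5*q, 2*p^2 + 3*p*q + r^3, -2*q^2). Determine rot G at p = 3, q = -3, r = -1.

(9, -18, 4)

(∇×G)₁ = ∂G₃/∂q − ∂G₂/∂r = -4*q - 3*r^2
(∇×G)₂ = ∂G₁/∂r − ∂G₃/∂p = 6*q
(∇×G)₃ = ∂G₂/∂p − ∂G₁/∂q = 4*p + 3*q - 6*r - 5
∇×G = (-4*q - 3*r^2, 6*q, 4*p + 3*q - 6*r - 5)
At (3, -3, -1): (9, -18, 4).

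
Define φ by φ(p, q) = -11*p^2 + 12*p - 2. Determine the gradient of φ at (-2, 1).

∂φ/∂p = -22*p + 12
∂φ/∂q = 0
∇φ = (-22*p + 12, 0)
At (-2, 1): (56, 0).

(56, 0)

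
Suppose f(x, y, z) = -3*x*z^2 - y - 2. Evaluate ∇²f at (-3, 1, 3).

18

∂²f/∂x² = 0
∂²f/∂y² = 0
∂²f/∂z² = -6*x
∇²f = -6*x
At (-3, 1, 3): 18.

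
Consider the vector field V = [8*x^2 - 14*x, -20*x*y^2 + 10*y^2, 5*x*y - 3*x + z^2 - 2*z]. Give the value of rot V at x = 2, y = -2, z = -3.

(∇×V)₁ = ∂V₃/∂y − ∂V₂/∂z = 5*x
(∇×V)₂ = ∂V₁/∂z − ∂V₃/∂x = -5*y + 3
(∇×V)₃ = ∂V₂/∂x − ∂V₁/∂y = -20*y^2
∇×V = (5*x, -5*y + 3, -20*y^2)
At (2, -2, -3): (10, 13, -80).

(10, 13, -80)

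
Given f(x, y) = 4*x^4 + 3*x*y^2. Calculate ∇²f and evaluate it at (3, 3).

450

∂²f/∂x² = 48*x^2
∂²f/∂y² = 6*x
∇²f = 48*x^2 + 6*x
At (3, 3): 450.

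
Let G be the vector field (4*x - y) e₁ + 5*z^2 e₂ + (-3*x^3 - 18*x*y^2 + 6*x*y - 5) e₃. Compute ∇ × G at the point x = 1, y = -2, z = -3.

(108, 93, 1)

(∇×G)₁ = ∂G₃/∂y − ∂G₂/∂z = -36*x*y + 6*x - 10*z
(∇×G)₂ = ∂G₁/∂z − ∂G₃/∂x = 9*x^2 + 18*y^2 - 6*y
(∇×G)₃ = ∂G₂/∂x − ∂G₁/∂y = 1
∇×G = (-36*x*y + 6*x - 10*z, 9*x^2 + 18*y^2 - 6*y, 1)
At (1, -2, -3): (108, 93, 1).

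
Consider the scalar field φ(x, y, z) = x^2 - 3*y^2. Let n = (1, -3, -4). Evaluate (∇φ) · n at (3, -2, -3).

∂φ/∂x = 2*x
∂φ/∂y = -6*y
∂φ/∂z = 0
∇φ at (3, -2, -3) = (6, 12, 0)
∇φ · n = (6)(1) + (12)(-3) + (0)(-4) = -30

-30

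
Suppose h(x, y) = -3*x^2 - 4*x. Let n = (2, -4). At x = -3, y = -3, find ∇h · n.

∂h/∂x = -6*x - 4
∂h/∂y = 0
∇h at (-3, -3) = (14, 0)
∇h · n = (14)(2) + (0)(-4) = 28

28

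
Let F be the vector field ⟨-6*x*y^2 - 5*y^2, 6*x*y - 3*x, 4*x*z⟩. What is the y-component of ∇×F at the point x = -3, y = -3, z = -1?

4

(∇×F)_2 = ∂F₁/∂z − ∂F₃/∂x
= 0 − (4*z)
= -4*z
At (-3, -3, -1): 4.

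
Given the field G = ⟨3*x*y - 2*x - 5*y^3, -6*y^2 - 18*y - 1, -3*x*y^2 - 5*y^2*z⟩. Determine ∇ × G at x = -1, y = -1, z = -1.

(-16, 3, 18)

(∇×G)₁ = ∂G₃/∂y − ∂G₂/∂z = -6*x*y - 10*y*z
(∇×G)₂ = ∂G₁/∂z − ∂G₃/∂x = 3*y^2
(∇×G)₃ = ∂G₂/∂x − ∂G₁/∂y = -3*x + 15*y^2
∇×G = (-6*x*y - 10*y*z, 3*y^2, -3*x + 15*y^2)
At (-1, -1, -1): (-16, 3, 18).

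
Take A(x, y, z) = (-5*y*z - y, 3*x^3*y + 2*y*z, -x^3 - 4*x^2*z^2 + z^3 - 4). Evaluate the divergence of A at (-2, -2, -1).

∂A₁/∂x = 0
∂A₂/∂y = 3*x^3 + 2*z
∂A₃/∂z = -8*x^2*z + 3*z^2
∇·A = 3*x^3 - 8*x^2*z + 3*z^2 + 2*z
At (-2, -2, -1): 9.

9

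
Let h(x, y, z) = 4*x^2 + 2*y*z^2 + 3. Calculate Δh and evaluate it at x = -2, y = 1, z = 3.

12

∂²h/∂x² = 8
∂²h/∂y² = 0
∂²h/∂z² = 4*y
∇²h = 4*y + 8
At (-2, 1, 3): 12.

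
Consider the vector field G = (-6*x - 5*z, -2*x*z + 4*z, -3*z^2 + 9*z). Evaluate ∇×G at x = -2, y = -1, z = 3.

(∇×G)₁ = ∂G₃/∂y − ∂G₂/∂z = 2*x - 4
(∇×G)₂ = ∂G₁/∂z − ∂G₃/∂x = -5
(∇×G)₃ = ∂G₂/∂x − ∂G₁/∂y = -2*z
∇×G = (2*x - 4, -5, -2*z)
At (-2, -1, 3): (-8, -5, -6).

(-8, -5, -6)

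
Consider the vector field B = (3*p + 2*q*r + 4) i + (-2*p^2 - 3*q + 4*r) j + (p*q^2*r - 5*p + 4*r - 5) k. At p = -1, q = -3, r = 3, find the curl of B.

(∇×B)₁ = ∂B₃/∂q − ∂B₂/∂r = 2*p*q*r - 4
(∇×B)₂ = ∂B₁/∂r − ∂B₃/∂p = -q^2*r + 2*q + 5
(∇×B)₃ = ∂B₂/∂p − ∂B₁/∂q = -4*p - 2*r
∇×B = (2*p*q*r - 4, -q^2*r + 2*q + 5, -4*p - 2*r)
At (-1, -3, 3): (14, -28, -2).

(14, -28, -2)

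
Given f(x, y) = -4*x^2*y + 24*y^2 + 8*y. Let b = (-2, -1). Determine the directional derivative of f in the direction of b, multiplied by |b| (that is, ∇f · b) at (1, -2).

∂f/∂x = -8*x*y
∂f/∂y = -4*x^2 + 48*y + 8
∇f at (1, -2) = (16, -92)
∇f · b = (16)(-2) + (-92)(-1) = 60

60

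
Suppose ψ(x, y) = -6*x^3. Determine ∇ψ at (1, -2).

(-18, 0)

∂ψ/∂x = -18*x^2
∂ψ/∂y = 0
∇ψ = (-18*x^2, 0)
At (1, -2): (-18, 0).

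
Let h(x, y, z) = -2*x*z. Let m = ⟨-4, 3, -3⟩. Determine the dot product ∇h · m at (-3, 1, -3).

-42

∂h/∂x = -2*z
∂h/∂y = 0
∂h/∂z = -2*x
∇h at (-3, 1, -3) = (6, 0, 6)
∇h · m = (6)(-4) + (0)(3) + (6)(-3) = -42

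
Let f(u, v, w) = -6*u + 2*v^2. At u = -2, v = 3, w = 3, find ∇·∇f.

∂²f/∂u² = 0
∂²f/∂v² = 4
∂²f/∂w² = 0
∇²f = 4
At (-2, 3, 3): 4.

4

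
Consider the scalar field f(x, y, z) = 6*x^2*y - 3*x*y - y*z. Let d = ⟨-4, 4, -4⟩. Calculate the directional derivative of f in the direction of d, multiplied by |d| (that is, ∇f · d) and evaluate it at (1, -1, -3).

56

∂f/∂x = 12*x*y - 3*y
∂f/∂y = 6*x^2 - 3*x - z
∂f/∂z = -y
∇f at (1, -1, -3) = (-9, 6, 1)
∇f · d = (-9)(-4) + (6)(4) + (1)(-4) = 56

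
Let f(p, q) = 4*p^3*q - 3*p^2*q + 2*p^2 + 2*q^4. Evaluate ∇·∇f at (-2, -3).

∂²f/∂p² = 2*(12*p*q - 3*q + 2)
∂²f/∂q² = 24*q^2
∇²f = 24*p*q + 24*q^2 - 6*q + 4
At (-2, -3): 382.

382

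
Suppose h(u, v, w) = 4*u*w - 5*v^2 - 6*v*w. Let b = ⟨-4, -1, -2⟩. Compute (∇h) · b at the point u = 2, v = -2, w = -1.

-50

∂h/∂u = 4*w
∂h/∂v = -10*v - 6*w
∂h/∂w = 4*u - 6*v
∇h at (2, -2, -1) = (-4, 26, 20)
∇h · b = (-4)(-4) + (26)(-1) + (20)(-2) = -50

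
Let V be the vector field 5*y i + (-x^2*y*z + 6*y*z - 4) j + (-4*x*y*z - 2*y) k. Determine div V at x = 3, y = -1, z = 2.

6

∂V₁/∂x = 0
∂V₂/∂y = -x^2*z + 6*z
∂V₃/∂z = -4*x*y
∇·V = -x^2*z - 4*x*y + 6*z
At (3, -1, 2): 6.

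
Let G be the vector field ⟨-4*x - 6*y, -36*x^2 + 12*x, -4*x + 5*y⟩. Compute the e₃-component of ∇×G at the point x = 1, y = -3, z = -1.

(∇×G)_3 = ∂G₂/∂x − ∂G₁/∂y
= -72*x + 12 − (-6)
= -72*x + 18
At (1, -3, -1): -54.

-54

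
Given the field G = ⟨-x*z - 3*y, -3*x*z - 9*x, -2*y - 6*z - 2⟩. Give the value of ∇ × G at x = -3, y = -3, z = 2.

(∇×G)₁ = ∂G₃/∂y − ∂G₂/∂z = 3*x - 2
(∇×G)₂ = ∂G₁/∂z − ∂G₃/∂x = -x
(∇×G)₃ = ∂G₂/∂x − ∂G₁/∂y = -3*z - 6
∇×G = (3*x - 2, -x, -3*z - 6)
At (-3, -3, 2): (-11, 3, -12).

(-11, 3, -12)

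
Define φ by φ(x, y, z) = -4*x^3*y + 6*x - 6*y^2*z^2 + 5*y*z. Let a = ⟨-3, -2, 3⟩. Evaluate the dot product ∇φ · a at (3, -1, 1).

-211

∂φ/∂x = -12*x^2*y + 6
∂φ/∂y = -4*x^3 - 12*y*z^2 + 5*z
∂φ/∂z = -12*y^2*z + 5*y
∇φ at (3, -1, 1) = (114, -91, -17)
∇φ · a = (114)(-3) + (-91)(-2) + (-17)(3) = -211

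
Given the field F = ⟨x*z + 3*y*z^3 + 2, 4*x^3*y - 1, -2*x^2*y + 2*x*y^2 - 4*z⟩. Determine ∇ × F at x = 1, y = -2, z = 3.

(∇×F)₁ = ∂F₃/∂y − ∂F₂/∂z = -2*x^2 + 4*x*y
(∇×F)₂ = ∂F₁/∂z − ∂F₃/∂x = 4*x*y + x - 2*y^2 + 9*y*z^2
(∇×F)₃ = ∂F₂/∂x − ∂F₁/∂y = 12*x^2*y - 3*z^3
∇×F = (-2*x^2 + 4*x*y, 4*x*y + x - 2*y^2 + 9*y*z^2, 12*x^2*y - 3*z^3)
At (1, -2, 3): (-10, -177, -105).

(-10, -177, -105)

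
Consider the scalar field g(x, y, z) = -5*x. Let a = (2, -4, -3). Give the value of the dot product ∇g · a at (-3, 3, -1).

-10

∂g/∂x = -5
∂g/∂y = 0
∂g/∂z = 0
∇g at (-3, 3, -1) = (-5, 0, 0)
∇g · a = (-5)(2) + (0)(-4) + (0)(-3) = -10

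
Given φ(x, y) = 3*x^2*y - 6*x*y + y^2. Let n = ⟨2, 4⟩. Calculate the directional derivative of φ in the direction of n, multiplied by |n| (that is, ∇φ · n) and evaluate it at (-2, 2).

∂φ/∂x = 6*x*y - 6*y
∂φ/∂y = 3*x^2 - 6*x + 2*y
∇φ at (-2, 2) = (-36, 28)
∇φ · n = (-36)(2) + (28)(4) = 40

40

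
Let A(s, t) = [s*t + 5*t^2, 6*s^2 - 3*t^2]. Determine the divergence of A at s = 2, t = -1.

5

∂A₁/∂s = t
∂A₂/∂t = -6*t
∇·A = -5*t
At (2, -1): 5.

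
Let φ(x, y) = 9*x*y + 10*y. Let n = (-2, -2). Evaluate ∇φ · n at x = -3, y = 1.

16

∂φ/∂x = 9*y
∂φ/∂y = 9*x + 10
∇φ at (-3, 1) = (9, -17)
∇φ · n = (9)(-2) + (-17)(-2) = 16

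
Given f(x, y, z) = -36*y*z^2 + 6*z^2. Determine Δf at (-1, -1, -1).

∂²f/∂x² = 0
∂²f/∂y² = 0
∂²f/∂z² = 12*(-6*y + 1)
∇²f = -72*y + 12
At (-1, -1, -1): 84.

84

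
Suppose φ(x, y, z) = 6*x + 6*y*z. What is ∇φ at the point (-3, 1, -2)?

∂φ/∂x = 6
∂φ/∂y = 6*z
∂φ/∂z = 6*y
∇φ = (6, 6*z, 6*y)
At (-3, 1, -2): (6, -12, 6).

(6, -12, 6)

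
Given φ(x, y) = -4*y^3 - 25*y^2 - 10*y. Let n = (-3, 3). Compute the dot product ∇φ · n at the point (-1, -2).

126

∂φ/∂x = 0
∂φ/∂y = -12*y^2 - 50*y - 10
∇φ at (-1, -2) = (0, 42)
∇φ · n = (0)(-3) + (42)(3) = 126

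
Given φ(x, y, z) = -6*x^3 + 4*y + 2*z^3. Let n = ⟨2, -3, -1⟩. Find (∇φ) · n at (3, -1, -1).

∂φ/∂x = -18*x^2
∂φ/∂y = 4
∂φ/∂z = 6*z^2
∇φ at (3, -1, -1) = (-162, 4, 6)
∇φ · n = (-162)(2) + (4)(-3) + (6)(-1) = -342

-342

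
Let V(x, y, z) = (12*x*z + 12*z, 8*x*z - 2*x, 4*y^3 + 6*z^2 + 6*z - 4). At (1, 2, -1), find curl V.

(40, 24, -10)

(∇×V)₁ = ∂V₃/∂y − ∂V₂/∂z = -8*x + 12*y^2
(∇×V)₂ = ∂V₁/∂z − ∂V₃/∂x = 12*x + 12
(∇×V)₃ = ∂V₂/∂x − ∂V₁/∂y = 8*z - 2
∇×V = (-8*x + 12*y^2, 12*x + 12, 8*z - 2)
At (1, 2, -1): (40, 24, -10).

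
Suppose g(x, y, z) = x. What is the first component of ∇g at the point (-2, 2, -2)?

1

(∇g)_1 = ∂g/∂x = 1
At (-2, 2, -2): 1.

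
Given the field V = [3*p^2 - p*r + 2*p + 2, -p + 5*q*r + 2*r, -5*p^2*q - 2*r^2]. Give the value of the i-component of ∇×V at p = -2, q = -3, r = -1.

(∇×V)_1 = ∂V₃/∂q − ∂V₂/∂r
= -5*p^2 − (5*q + 2)
= -5*p^2 - 5*q - 2
At (-2, -3, -1): -7.

-7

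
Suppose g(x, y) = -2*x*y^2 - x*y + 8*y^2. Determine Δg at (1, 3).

12

∂²g/∂x² = 0
∂²g/∂y² = 4*(-x + 4)
∇²g = -4*x + 16
At (1, 3): 12.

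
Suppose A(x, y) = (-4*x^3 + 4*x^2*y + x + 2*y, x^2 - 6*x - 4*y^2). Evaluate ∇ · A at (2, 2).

-31

∂A₁/∂x = -12*x^2 + 8*x*y + 1
∂A₂/∂y = -8*y
∇·A = -12*x^2 + 8*x*y - 8*y + 1
At (2, 2): -31.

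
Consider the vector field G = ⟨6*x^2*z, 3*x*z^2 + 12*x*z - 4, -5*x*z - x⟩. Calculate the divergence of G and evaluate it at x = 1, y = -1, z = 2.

∂G₁/∂x = 12*x*z
∂G₂/∂y = 0
∂G₃/∂z = -5*x
∇·G = 12*x*z - 5*x
At (1, -1, 2): 19.

19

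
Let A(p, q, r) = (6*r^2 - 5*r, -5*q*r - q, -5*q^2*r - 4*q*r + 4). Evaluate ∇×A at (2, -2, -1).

(∇×A)₁ = ∂A₃/∂q − ∂A₂/∂r = -10*q*r + 5*q - 4*r
(∇×A)₂ = ∂A₁/∂r − ∂A₃/∂p = 12*r - 5
(∇×A)₃ = ∂A₂/∂p − ∂A₁/∂q = 0
∇×A = (-10*q*r + 5*q - 4*r, 12*r - 5, 0)
At (2, -2, -1): (-26, -17, 0).

(-26, -17, 0)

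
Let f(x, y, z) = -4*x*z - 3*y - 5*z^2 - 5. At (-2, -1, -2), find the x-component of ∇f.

(∇f)_1 = ∂f/∂x = -4*z
At (-2, -1, -2): 8.

8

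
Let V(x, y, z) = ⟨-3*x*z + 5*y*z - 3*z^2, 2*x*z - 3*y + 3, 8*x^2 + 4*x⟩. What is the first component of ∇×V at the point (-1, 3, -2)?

(∇×V)_1 = ∂V₃/∂y − ∂V₂/∂z
= 0 − (2*x)
= -2*x
At (-1, 3, -2): 2.

2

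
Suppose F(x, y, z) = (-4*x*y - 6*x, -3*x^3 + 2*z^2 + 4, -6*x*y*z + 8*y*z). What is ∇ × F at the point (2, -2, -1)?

(∇×F)₁ = ∂F₃/∂y − ∂F₂/∂z = -6*x*z + 4*z
(∇×F)₂ = ∂F₁/∂z − ∂F₃/∂x = 6*y*z
(∇×F)₃ = ∂F₂/∂x − ∂F₁/∂y = -9*x^2 + 4*x
∇×F = (-6*x*z + 4*z, 6*y*z, -9*x^2 + 4*x)
At (2, -2, -1): (8, 12, -28).

(8, 12, -28)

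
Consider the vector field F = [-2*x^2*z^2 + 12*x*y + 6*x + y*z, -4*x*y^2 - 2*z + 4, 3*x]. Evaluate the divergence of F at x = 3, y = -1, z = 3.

∂F₁/∂x = -4*x*z^2 + 12*y + 6
∂F₂/∂y = -8*x*y
∂F₃/∂z = 0
∇·F = -8*x*y - 4*x*z^2 + 12*y + 6
At (3, -1, 3): -90.

-90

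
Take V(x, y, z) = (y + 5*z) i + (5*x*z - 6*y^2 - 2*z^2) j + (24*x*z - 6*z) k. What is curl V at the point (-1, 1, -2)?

(∇×V)₁ = ∂V₃/∂y − ∂V₂/∂z = -5*x + 4*z
(∇×V)₂ = ∂V₁/∂z − ∂V₃/∂x = -24*z + 5
(∇×V)₃ = ∂V₂/∂x − ∂V₁/∂y = 5*z - 1
∇×V = (-5*x + 4*z, -24*z + 5, 5*z - 1)
At (-1, 1, -2): (-3, 53, -11).

(-3, 53, -11)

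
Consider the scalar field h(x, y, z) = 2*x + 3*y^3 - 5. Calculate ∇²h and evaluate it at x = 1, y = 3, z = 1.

∂²h/∂x² = 0
∂²h/∂y² = 18*y
∂²h/∂z² = 0
∇²h = 18*y
At (1, 3, 1): 54.

54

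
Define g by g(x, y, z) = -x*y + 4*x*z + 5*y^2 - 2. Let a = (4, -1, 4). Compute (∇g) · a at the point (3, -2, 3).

∂g/∂x = -y + 4*z
∂g/∂y = -x + 10*y
∂g/∂z = 4*x
∇g at (3, -2, 3) = (14, -23, 12)
∇g · a = (14)(4) + (-23)(-1) + (12)(4) = 127

127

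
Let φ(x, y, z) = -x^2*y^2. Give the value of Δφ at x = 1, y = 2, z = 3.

-10

∂²φ/∂x² = -2*y^2
∂²φ/∂y² = -2*x^2
∂²φ/∂z² = 0
∇²φ = -2*x^2 - 2*y^2
At (1, 2, 3): -10.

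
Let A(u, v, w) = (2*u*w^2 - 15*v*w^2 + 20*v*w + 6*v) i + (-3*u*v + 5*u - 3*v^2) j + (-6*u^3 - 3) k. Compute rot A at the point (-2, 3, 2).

(0, -64, 10)

(∇×A)₁ = ∂A₃/∂v − ∂A₂/∂w = 0
(∇×A)₂ = ∂A₁/∂w − ∂A₃/∂u = 18*u^2 + 4*u*w - 30*v*w + 20*v
(∇×A)₃ = ∂A₂/∂u − ∂A₁/∂v = -3*v + 15*w^2 - 20*w - 1
∇×A = (0, 18*u^2 + 4*u*w - 30*v*w + 20*v, -3*v + 15*w^2 - 20*w - 1)
At (-2, 3, 2): (0, -64, 10).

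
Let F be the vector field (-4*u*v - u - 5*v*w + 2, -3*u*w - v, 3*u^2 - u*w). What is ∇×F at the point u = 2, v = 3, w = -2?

(∇×F)₁ = ∂F₃/∂v − ∂F₂/∂w = 3*u
(∇×F)₂ = ∂F₁/∂w − ∂F₃/∂u = -6*u - 5*v + w
(∇×F)₃ = ∂F₂/∂u − ∂F₁/∂v = 4*u + 2*w
∇×F = (3*u, -6*u - 5*v + w, 4*u + 2*w)
At (2, 3, -2): (6, -29, 4).

(6, -29, 4)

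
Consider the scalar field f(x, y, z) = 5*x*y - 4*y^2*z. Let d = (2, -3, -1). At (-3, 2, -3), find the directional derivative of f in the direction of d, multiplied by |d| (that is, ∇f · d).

∂f/∂x = 5*y
∂f/∂y = 5*x - 8*y*z
∂f/∂z = -4*y^2
∇f at (-3, 2, -3) = (10, 33, -16)
∇f · d = (10)(2) + (33)(-3) + (-16)(-1) = -63

-63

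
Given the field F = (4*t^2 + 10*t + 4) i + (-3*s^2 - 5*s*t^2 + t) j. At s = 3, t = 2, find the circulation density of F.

∂F₂/∂s = -6*s - 5*t^2
∂F₁/∂t = 8*t + 10
Scalar curl = -6*s - 5*t^2 - 8*t - 10
At (3, 2): -64.

-64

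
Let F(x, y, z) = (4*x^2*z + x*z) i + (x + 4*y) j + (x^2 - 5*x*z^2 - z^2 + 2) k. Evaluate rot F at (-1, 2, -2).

(0, 25, 1)

(∇×F)₁ = ∂F₃/∂y − ∂F₂/∂z = 0
(∇×F)₂ = ∂F₁/∂z − ∂F₃/∂x = 4*x^2 - x + 5*z^2
(∇×F)₃ = ∂F₂/∂x − ∂F₁/∂y = 1
∇×F = (0, 4*x^2 - x + 5*z^2, 1)
At (-1, 2, -2): (0, 25, 1).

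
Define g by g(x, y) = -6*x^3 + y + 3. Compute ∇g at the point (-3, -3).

∂g/∂x = -18*x^2
∂g/∂y = 1
∇g = (-18*x^2, 1)
At (-3, -3): (-162, 1).

(-162, 1)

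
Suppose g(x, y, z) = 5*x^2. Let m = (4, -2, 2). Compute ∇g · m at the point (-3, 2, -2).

-120

∂g/∂x = 10*x
∂g/∂y = 0
∂g/∂z = 0
∇g at (-3, 2, -2) = (-30, 0, 0)
∇g · m = (-30)(4) + (0)(-2) + (0)(2) = -120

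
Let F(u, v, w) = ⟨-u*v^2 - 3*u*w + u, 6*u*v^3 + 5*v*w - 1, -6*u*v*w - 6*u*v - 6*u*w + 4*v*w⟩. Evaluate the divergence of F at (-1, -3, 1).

∂F₁/∂u = -v^2 - 3*w + 1
∂F₂/∂v = 18*u*v^2 + 5*w
∂F₃/∂w = -6*u*v - 6*u + 4*v
∇·F = 18*u*v^2 - 6*u*v - 6*u - v^2 + 4*v + 2*w + 1
At (-1, -3, 1): -192.

-192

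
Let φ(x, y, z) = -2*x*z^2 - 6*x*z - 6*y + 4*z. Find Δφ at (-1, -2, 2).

∂²φ/∂x² = 0
∂²φ/∂y² = 0
∂²φ/∂z² = -4*x
∇²φ = -4*x
At (-1, -2, 2): 4.

4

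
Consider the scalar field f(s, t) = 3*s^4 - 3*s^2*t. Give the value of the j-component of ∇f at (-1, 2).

-3

(∇f)_2 = ∂f/∂t = -3*s^2
At (-1, 2): -3.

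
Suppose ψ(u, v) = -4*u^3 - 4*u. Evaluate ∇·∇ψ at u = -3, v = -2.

∂²ψ/∂u² = -24*u
∂²ψ/∂v² = 0
∇²ψ = -24*u
At (-3, -2): 72.

72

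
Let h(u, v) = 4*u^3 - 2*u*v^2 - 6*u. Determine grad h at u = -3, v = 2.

(94, 24)

∂h/∂u = 12*u^2 - 2*v^2 - 6
∂h/∂v = -4*u*v
∇h = (12*u^2 - 2*v^2 - 6, -4*u*v)
At (-3, 2): (94, 24).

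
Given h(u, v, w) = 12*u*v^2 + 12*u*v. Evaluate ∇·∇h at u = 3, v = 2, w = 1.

∂²h/∂u² = 0
∂²h/∂v² = 24*u
∂²h/∂w² = 0
∇²h = 24*u
At (3, 2, 1): 72.

72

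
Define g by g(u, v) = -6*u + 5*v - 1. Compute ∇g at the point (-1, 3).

(-6, 5)

∂g/∂u = -6
∂g/∂v = 5
∇g = (-6, 5)
At (-1, 3): (-6, 5).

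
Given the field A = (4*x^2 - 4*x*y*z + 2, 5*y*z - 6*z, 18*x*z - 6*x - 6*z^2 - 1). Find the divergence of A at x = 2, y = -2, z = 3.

55

∂A₁/∂x = 8*x - 4*y*z
∂A₂/∂y = 5*z
∂A₃/∂z = 18*x - 12*z
∇·A = 26*x - 4*y*z - 7*z
At (2, -2, 3): 55.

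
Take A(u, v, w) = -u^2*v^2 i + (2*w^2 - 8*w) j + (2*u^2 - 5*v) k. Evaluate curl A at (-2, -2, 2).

(-5, 8, -16)

(∇×A)₁ = ∂A₃/∂v − ∂A₂/∂w = -4*w + 3
(∇×A)₂ = ∂A₁/∂w − ∂A₃/∂u = -4*u
(∇×A)₃ = ∂A₂/∂u − ∂A₁/∂v = 2*u^2*v
∇×A = (-4*w + 3, -4*u, 2*u^2*v)
At (-2, -2, 2): (-5, 8, -16).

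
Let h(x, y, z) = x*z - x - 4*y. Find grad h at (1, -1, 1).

∂h/∂x = z - 1
∂h/∂y = -4
∂h/∂z = x
∇h = (z - 1, -4, x)
At (1, -1, 1): (0, -4, 1).

(0, -4, 1)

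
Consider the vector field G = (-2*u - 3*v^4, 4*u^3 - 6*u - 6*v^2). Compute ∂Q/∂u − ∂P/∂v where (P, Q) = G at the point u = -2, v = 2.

138

∂G₂/∂u = 12*u^2 - 6
∂G₁/∂v = -12*v^3
Scalar curl = 12*u^2 + 12*v^3 - 6
At (-2, 2): 138.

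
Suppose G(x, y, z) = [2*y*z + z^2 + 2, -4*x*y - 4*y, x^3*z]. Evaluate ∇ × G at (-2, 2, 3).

(0, -26, -14)

(∇×G)₁ = ∂G₃/∂y − ∂G₂/∂z = 0
(∇×G)₂ = ∂G₁/∂z − ∂G₃/∂x = -3*x^2*z + 2*y + 2*z
(∇×G)₃ = ∂G₂/∂x − ∂G₁/∂y = -4*y - 2*z
∇×G = (0, -3*x^2*z + 2*y + 2*z, -4*y - 2*z)
At (-2, 2, 3): (0, -26, -14).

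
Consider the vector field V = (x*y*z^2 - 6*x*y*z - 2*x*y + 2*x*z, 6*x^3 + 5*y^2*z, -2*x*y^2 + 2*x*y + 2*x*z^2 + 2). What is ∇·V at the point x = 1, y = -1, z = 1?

3

∂V₁/∂x = y*z^2 - 6*y*z - 2*y + 2*z
∂V₂/∂y = 10*y*z
∂V₃/∂z = 4*x*z
∇·V = 4*x*z + y*z^2 + 4*y*z - 2*y + 2*z
At (1, -1, 1): 3.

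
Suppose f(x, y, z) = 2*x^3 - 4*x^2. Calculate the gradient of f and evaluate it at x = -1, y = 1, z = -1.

∂f/∂x = 6*x^2 - 8*x
∂f/∂y = 0
∂f/∂z = 0
∇f = (6*x^2 - 8*x, 0, 0)
At (-1, 1, -1): (14, 0, 0).

(14, 0, 0)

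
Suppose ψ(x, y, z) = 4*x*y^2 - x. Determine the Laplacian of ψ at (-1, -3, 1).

-8

∂²ψ/∂x² = 0
∂²ψ/∂y² = 8*x
∂²ψ/∂z² = 0
∇²ψ = 8*x
At (-1, -3, 1): -8.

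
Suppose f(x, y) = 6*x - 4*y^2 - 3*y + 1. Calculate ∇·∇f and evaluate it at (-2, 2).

-8

∂²f/∂x² = 0
∂²f/∂y² = -8
∇²f = -8
At (-2, 2): -8.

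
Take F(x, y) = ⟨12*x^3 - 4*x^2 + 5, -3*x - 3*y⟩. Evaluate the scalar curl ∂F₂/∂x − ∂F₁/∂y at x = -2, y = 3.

∂F₂/∂x = -3
∂F₁/∂y = 0
Scalar curl = -3
At (-2, 3): -3.

-3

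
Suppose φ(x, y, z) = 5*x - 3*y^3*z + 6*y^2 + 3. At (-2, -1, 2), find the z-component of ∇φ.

3

(∇φ)_3 = ∂φ/∂z = -3*y^3
At (-2, -1, 2): 3.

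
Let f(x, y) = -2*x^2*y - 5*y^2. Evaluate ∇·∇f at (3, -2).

∂²f/∂x² = -4*y
∂²f/∂y² = -10
∇²f = -4*y - 10
At (3, -2): -2.

-2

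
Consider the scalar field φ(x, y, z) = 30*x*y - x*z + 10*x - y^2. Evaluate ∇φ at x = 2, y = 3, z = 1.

(99, 54, -2)

∂φ/∂x = 30*y - z + 10
∂φ/∂y = 30*x - 2*y
∂φ/∂z = -x
∇φ = (30*y - z + 10, 30*x - 2*y, -x)
At (2, 3, 1): (99, 54, -2).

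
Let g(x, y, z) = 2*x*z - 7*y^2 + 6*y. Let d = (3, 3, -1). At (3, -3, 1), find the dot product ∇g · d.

∂g/∂x = 2*z
∂g/∂y = -14*y + 6
∂g/∂z = 2*x
∇g at (3, -3, 1) = (2, 48, 6)
∇g · d = (2)(3) + (48)(3) + (6)(-1) = 144

144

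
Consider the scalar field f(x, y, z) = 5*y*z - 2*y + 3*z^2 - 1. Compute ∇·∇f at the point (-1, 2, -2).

6

∂²f/∂x² = 0
∂²f/∂y² = 0
∂²f/∂z² = 6
∇²f = 6
At (-1, 2, -2): 6.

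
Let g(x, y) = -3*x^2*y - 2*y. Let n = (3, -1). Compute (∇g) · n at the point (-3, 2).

137

∂g/∂x = -6*x*y
∂g/∂y = -3*x^2 - 2
∇g at (-3, 2) = (36, -29)
∇g · n = (36)(3) + (-29)(-1) = 137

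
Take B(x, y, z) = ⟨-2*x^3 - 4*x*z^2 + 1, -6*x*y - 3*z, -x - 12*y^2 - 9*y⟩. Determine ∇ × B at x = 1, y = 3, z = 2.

(-78, -15, -18)

(∇×B)₁ = ∂B₃/∂y − ∂B₂/∂z = -24*y - 6
(∇×B)₂ = ∂B₁/∂z − ∂B₃/∂x = -8*x*z + 1
(∇×B)₃ = ∂B₂/∂x − ∂B₁/∂y = -6*y
∇×B = (-24*y - 6, -8*x*z + 1, -6*y)
At (1, 3, 2): (-78, -15, -18).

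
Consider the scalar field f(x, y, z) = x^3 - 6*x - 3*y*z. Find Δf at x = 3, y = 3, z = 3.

∂²f/∂x² = 6*x
∂²f/∂y² = 0
∂²f/∂z² = 0
∇²f = 6*x
At (3, 3, 3): 18.

18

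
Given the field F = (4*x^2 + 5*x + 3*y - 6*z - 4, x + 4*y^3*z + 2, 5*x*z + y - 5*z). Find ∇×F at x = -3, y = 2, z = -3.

(∇×F)₁ = ∂F₃/∂y − ∂F₂/∂z = -4*y^3 + 1
(∇×F)₂ = ∂F₁/∂z − ∂F₃/∂x = -5*z - 6
(∇×F)₃ = ∂F₂/∂x − ∂F₁/∂y = -2
∇×F = (-4*y^3 + 1, -5*z - 6, -2)
At (-3, 2, -3): (-31, 9, -2).

(-31, 9, -2)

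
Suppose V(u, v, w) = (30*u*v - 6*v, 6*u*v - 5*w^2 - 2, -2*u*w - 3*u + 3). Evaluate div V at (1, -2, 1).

-56

∂V₁/∂u = 30*v
∂V₂/∂v = 6*u
∂V₃/∂w = -2*u
∇·V = 4*u + 30*v
At (1, -2, 1): -56.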